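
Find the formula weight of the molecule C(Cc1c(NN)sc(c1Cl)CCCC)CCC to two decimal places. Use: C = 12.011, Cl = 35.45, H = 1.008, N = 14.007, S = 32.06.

274.85

Molecular formula: C13H23ClN2S.
M = 13×12.011 + 1×35.45 + 23×1.008 + 2×14.007 + 1×32.06 = 274.85 g/mol.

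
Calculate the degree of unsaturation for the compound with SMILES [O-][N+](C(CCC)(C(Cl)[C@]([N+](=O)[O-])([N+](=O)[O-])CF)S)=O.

3

Molecular formula from the SMILES: C7H11ClFN3O6S.
DoU = (2C + 2 + N − H − X)/2 = (2·7 + 2 + 3 − 11 − 2)/2 = 6/2 = 3.
(Structurally: 0 ring(s) + 3 π bond(s) = 3.)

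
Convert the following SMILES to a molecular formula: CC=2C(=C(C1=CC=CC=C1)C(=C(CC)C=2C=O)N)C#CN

C18H18N2O

Heavy atoms from the SMILES: 18 C, 2 N, 1 O.
Implicit hydrogens by atom environment:
  7 × C (aromatic): no H
  5 × C (aromatic): 1 H each → 5
  2 × C: 3 H each → 6
  2 × C: no H
  2 × N: 2 H each → 4
  1 × C: 2 H
  1 × C: 1 H
  1 × O: no H
  Total hydrogens = 18.
Molecular formula: C18H18N2O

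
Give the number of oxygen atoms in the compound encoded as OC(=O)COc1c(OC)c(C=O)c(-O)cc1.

The symbol for oxygen appears 6 times in the SMILES.

6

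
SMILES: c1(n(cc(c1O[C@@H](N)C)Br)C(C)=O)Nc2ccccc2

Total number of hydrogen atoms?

Hydrogens are implicit in SMILES; fill each atom to its normal valence:
  6 × C (aromatic): 1 H each → 6
  4 × C (aromatic): no H
  2 × C: 3 H each → 6
  2 × O: no H
  1 × Br: no H
  1 × C: 1 H
  1 × C: no H
  1 × N: 2 H
  1 × N: 1 H
  1 × N (aromatic): no H
  Total hydrogens = 16.

16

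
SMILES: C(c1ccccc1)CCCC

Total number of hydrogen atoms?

Hydrogens are implicit in SMILES; fill each atom to its normal valence:
  5 × C (aromatic): 1 H each → 5
  4 × C: 2 H each → 8
  1 × C: 3 H
  1 × C (aromatic): no H
  Total hydrogens = 16.

16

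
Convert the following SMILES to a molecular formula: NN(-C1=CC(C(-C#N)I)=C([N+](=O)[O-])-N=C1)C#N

C8H5IN6O2

Heavy atoms from the SMILES: 8 C, 1 I, 6 N, 2 O.
Implicit hydrogens by atom environment:
  3 × C (aromatic): no H
  3 × N: no H
  2 × C (aromatic): 1 H each → 2
  2 × C: no H
  1 × C: 1 H
  1 × I: no H
  1 × N: 2 H
  1 × N (aromatic): no H
  1 × N (charge +1): no H
  1 × O: no H
  1 × O (charge -1): no H
  Total hydrogens = 5.
Molecular formula: C8H5IN6O2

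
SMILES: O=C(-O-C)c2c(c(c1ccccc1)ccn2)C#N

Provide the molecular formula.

Heavy atoms from the SMILES: 14 C, 2 N, 2 O.
Implicit hydrogens by atom environment:
  7 × C (aromatic): 1 H each → 7
  4 × C (aromatic): no H
  2 × C: no H
  2 × O: no H
  1 × C: 3 H
  1 × N (aromatic): no H
  1 × N: no H
  Total hydrogens = 10.
Molecular formula: C14H10N2O2

C14H10N2O2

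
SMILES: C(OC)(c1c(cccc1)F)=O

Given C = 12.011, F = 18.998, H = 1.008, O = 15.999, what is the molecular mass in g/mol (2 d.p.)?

154.14

Molecular formula: C8H7FO2.
M = 8×12.011 + 1×18.998 + 7×1.008 + 2×15.999 = 154.14 g/mol.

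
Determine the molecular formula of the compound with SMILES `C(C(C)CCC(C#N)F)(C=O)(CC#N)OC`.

C11H15FN2O2

Heavy atoms from the SMILES: 11 C, 1 F, 2 N, 2 O.
Implicit hydrogens by atom environment:
  3 × C: 2 H each → 6
  3 × C: 1 H each → 3
  3 × C: no H
  2 × C: 3 H each → 6
  2 × N: no H
  2 × O: no H
  1 × F: no H
  Total hydrogens = 15.
Molecular formula: C11H15FN2O2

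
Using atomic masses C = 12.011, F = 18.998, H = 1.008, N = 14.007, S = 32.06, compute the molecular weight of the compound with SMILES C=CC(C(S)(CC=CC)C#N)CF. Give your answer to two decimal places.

199.29

Molecular formula: C10H14FNS.
M = 10×12.011 + 1×18.998 + 14×1.008 + 1×14.007 + 1×32.06 = 199.29 g/mol.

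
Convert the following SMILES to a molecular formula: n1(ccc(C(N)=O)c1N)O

C5H7N3O2

Heavy atoms from the SMILES: 5 C, 3 N, 2 O.
Implicit hydrogens by atom environment:
  2 × C (aromatic): 1 H each → 2
  2 × C (aromatic): no H
  2 × N: 2 H each → 4
  1 × C: no H
  1 × N (aromatic): no H
  1 × O: 1 H
  1 × O: no H
  Total hydrogens = 7.
Molecular formula: C5H7N3O2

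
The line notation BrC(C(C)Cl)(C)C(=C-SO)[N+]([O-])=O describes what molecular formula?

C6H9BrClNO3S

Heavy atoms from the SMILES: 1 Br, 6 C, 1 Cl, 1 N, 3 O, 1 S.
Implicit hydrogens by atom environment:
  2 × C: 3 H each → 6
  2 × C: 1 H each → 2
  2 × C: no H
  1 × Br: no H
  1 × Cl: no H
  1 × N (charge +1): no H
  1 × O: 1 H
  1 × O: no H
  1 × O (charge -1): no H
  1 × S: no H
  Total hydrogens = 9.
Molecular formula: C6H9BrClNO3S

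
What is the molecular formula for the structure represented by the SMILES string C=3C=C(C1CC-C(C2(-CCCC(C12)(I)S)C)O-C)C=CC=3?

Heavy atoms from the SMILES: 18 C, 1 I, 1 O, 1 S.
Implicit hydrogens by atom environment:
  5 × C: 2 H each → 10
  5 × C (aromatic): 1 H each → 5
  3 × C: 1 H each → 3
  2 × C: 3 H each → 6
  2 × C: no H
  1 × C (aromatic): no H
  1 × I: no H
  1 × O: no H
  1 × S: 1 H
  Total hydrogens = 25.
Molecular formula: C18H25IOS

C18H25IOS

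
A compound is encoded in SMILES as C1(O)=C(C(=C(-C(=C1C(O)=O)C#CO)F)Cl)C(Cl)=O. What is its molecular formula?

C10H3Cl2FO5

Heavy atoms from the SMILES: 10 C, 2 Cl, 1 F, 5 O.
Implicit hydrogens by atom environment:
  6 × C (aromatic): no H
  4 × C: no H
  3 × O: 1 H each → 3
  2 × Cl: no H
  2 × O: no H
  1 × F: no H
  Total hydrogens = 3.
Molecular formula: C10H3Cl2FO5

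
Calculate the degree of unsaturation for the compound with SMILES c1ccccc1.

4

Molecular formula from the SMILES: C6H6.
DoU = (2C + 2 + N − H − X)/2 = (2·6 + 2 + 0 − 6 − 0)/2 = 8/2 = 4.
(Structurally: 1 ring(s) + 3 π bond(s) = 4.)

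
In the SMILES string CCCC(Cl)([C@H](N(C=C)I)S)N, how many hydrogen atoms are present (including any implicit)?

14

Hydrogens are implicit in SMILES; fill each atom to its normal valence:
  3 × C: 2 H each → 6
  2 × C: 1 H each → 2
  1 × C: 3 H
  1 × C: no H
  1 × Cl: no H
  1 × I: no H
  1 × N: 2 H
  1 × N: no H
  1 × S: 1 H
  Total hydrogens = 14.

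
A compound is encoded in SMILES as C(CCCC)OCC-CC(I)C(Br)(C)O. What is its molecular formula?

Heavy atoms from the SMILES: 1 Br, 11 C, 1 I, 2 O.
Implicit hydrogens by atom environment:
  7 × C: 2 H each → 14
  2 × C: 3 H each → 6
  1 × Br: no H
  1 × C: 1 H
  1 × C: no H
  1 × I: no H
  1 × O: 1 H
  1 × O: no H
  Total hydrogens = 22.
Molecular formula: C11H22BrIO2

C11H22BrIO2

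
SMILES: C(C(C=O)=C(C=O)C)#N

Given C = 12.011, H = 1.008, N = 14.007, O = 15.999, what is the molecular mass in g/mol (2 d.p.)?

Molecular formula: C6H5NO2.
M = 6×12.011 + 5×1.008 + 1×14.007 + 2×15.999 = 123.11 g/mol.

123.11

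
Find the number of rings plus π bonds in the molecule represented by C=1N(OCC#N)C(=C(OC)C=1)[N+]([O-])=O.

6

Molecular formula from the SMILES: C7H7N3O4.
DoU = (2C + 2 + N − H − X)/2 = (2·7 + 2 + 3 − 7 − 0)/2 = 12/2 = 6.
(Structurally: 1 ring(s) + 5 π bond(s) = 6.)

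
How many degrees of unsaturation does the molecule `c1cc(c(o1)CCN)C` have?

Molecular formula from the SMILES: C7H11NO.
DoU = (2C + 2 + N − H − X)/2 = (2·7 + 2 + 1 − 11 − 0)/2 = 6/2 = 3.
(Structurally: 1 ring(s) + 2 π bond(s) = 3.)

3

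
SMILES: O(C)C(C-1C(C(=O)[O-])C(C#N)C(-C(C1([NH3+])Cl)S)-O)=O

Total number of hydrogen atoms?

13

Hydrogens are implicit in SMILES; fill each atom to its normal valence:
  5 × C: 1 H each → 5
  4 × C: no H
  3 × O: no H
  1 × C: 3 H
  1 × Cl: no H
  1 × N (charge +1): 3 H
  1 × N: no H
  1 × O: 1 H
  1 × O (charge -1): no H
  1 × S: 1 H
  Total hydrogens = 13.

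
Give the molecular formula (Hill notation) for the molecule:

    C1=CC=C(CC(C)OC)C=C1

Heavy atoms from the SMILES: 10 C, 1 O.
Implicit hydrogens by atom environment:
  5 × C (aromatic): 1 H each → 5
  2 × C: 3 H each → 6
  1 × C: 2 H
  1 × C: 1 H
  1 × C (aromatic): no H
  1 × O: no H
  Total hydrogens = 14.
Molecular formula: C10H14O

C10H14O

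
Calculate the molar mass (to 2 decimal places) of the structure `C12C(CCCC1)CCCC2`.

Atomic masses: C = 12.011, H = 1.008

Molecular formula: C10H18.
M = 10×12.011 + 18×1.008 = 138.25 g/mol.

138.25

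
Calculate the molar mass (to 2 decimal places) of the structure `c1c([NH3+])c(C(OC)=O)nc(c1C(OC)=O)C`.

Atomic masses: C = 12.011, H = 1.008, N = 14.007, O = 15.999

225.22

Molecular formula: C10H13N2O4+.
M = 10×12.011 + 13×1.008 + 2×14.007 + 4×15.999 = 225.22 g/mol.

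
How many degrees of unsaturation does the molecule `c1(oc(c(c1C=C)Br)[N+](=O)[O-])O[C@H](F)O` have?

5

Molecular formula from the SMILES: C7H5BrFNO5.
DoU = (2C + 2 + N − H − X)/2 = (2·7 + 2 + 1 − 5 − 2)/2 = 10/2 = 5.
(Structurally: 1 ring(s) + 4 π bond(s) = 5.)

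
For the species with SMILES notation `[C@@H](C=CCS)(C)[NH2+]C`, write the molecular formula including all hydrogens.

Heavy atoms from the SMILES: 6 C, 1 N, 1 S.
Implicit hydrogens by atom environment:
  3 × C: 1 H each → 3
  2 × C: 3 H each → 6
  1 × C: 2 H
  1 × N (charge +1): 2 H
  1 × S: 1 H
  Total hydrogens = 14.
Net charge +1.
Molecular formula: C6H14NS+

C6H14NS+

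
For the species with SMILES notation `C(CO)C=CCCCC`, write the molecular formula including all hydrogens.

Heavy atoms from the SMILES: 8 C, 1 O.
Implicit hydrogens by atom environment:
  5 × C: 2 H each → 10
  2 × C: 1 H each → 2
  1 × C: 3 H
  1 × O: 1 H
  Total hydrogens = 16.
Molecular formula: C8H16O

C8H16O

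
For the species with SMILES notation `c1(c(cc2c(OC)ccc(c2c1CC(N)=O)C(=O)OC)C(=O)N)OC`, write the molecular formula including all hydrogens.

Heavy atoms from the SMILES: 17 C, 2 N, 6 O.
Implicit hydrogens by atom environment:
  7 × C (aromatic): no H
  6 × O: no H
  3 × C: 3 H each → 9
  3 × C (aromatic): 1 H each → 3
  3 × C: no H
  2 × N: 2 H each → 4
  1 × C: 2 H
  Total hydrogens = 18.
Molecular formula: C17H18N2O6

C17H18N2O6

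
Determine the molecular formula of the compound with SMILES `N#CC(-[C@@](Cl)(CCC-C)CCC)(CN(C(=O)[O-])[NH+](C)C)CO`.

C15H28ClN3O3

Heavy atoms from the SMILES: 15 C, 1 Cl, 3 N, 3 O.
Implicit hydrogens by atom environment:
  7 × C: 2 H each → 14
  4 × C: 3 H each → 12
  4 × C: no H
  2 × N: no H
  1 × Cl: no H
  1 × N (charge +1): 1 H
  1 × O: 1 H
  1 × O: no H
  1 × O (charge -1): no H
  Total hydrogens = 28.
Molecular formula: C15H28ClN3O3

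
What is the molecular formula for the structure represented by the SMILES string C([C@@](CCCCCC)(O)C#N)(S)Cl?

C9H16ClNOS

Heavy atoms from the SMILES: 9 C, 1 Cl, 1 N, 1 O, 1 S.
Implicit hydrogens by atom environment:
  5 × C: 2 H each → 10
  2 × C: no H
  1 × C: 3 H
  1 × C: 1 H
  1 × Cl: no H
  1 × N: no H
  1 × O: 1 H
  1 × S: 1 H
  Total hydrogens = 16.
Molecular formula: C9H16ClNOS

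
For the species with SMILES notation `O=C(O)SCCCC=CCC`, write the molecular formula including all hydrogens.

C8H14O2S

Heavy atoms from the SMILES: 8 C, 2 O, 1 S.
Implicit hydrogens by atom environment:
  4 × C: 2 H each → 8
  2 × C: 1 H each → 2
  1 × C: 3 H
  1 × C: no H
  1 × O: 1 H
  1 × O: no H
  1 × S: no H
  Total hydrogens = 14.
Molecular formula: C8H14O2S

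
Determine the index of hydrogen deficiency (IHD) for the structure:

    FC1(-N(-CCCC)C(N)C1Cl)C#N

Molecular formula from the SMILES: C8H13ClFN3.
DoU = (2C + 2 + N − H − X)/2 = (2·8 + 2 + 3 − 13 − 2)/2 = 6/2 = 3.
(Structurally: 1 ring(s) + 2 π bond(s) = 3.)

3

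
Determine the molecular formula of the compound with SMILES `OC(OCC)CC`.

Heavy atoms from the SMILES: 5 C, 2 O.
Implicit hydrogens by atom environment:
  2 × C: 3 H each → 6
  2 × C: 2 H each → 4
  1 × C: 1 H
  1 × O: 1 H
  1 × O: no H
  Total hydrogens = 12.
Molecular formula: C5H12O2

C5H12O2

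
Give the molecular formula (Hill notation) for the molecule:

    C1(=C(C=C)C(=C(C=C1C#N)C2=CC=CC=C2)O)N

Heavy atoms from the SMILES: 15 C, 2 N, 1 O.
Implicit hydrogens by atom environment:
  6 × C (aromatic): 1 H each → 6
  6 × C (aromatic): no H
  1 × C: 2 H
  1 × C: 1 H
  1 × C: no H
  1 × N: 2 H
  1 × N: no H
  1 × O: 1 H
  Total hydrogens = 12.
Molecular formula: C15H12N2O

C15H12N2O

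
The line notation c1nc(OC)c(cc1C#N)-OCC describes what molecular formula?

C9H10N2O2

Heavy atoms from the SMILES: 9 C, 2 N, 2 O.
Implicit hydrogens by atom environment:
  3 × C (aromatic): no H
  2 × C: 3 H each → 6
  2 × C (aromatic): 1 H each → 2
  2 × O: no H
  1 × C: 2 H
  1 × C: no H
  1 × N (aromatic): no H
  1 × N: no H
  Total hydrogens = 10.
Molecular formula: C9H10N2O2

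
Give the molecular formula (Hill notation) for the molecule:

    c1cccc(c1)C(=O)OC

Heavy atoms from the SMILES: 8 C, 2 O.
Implicit hydrogens by atom environment:
  5 × C (aromatic): 1 H each → 5
  2 × O: no H
  1 × C: 3 H
  1 × C (aromatic): no H
  1 × C: no H
  Total hydrogens = 8.
Molecular formula: C8H8O2

C8H8O2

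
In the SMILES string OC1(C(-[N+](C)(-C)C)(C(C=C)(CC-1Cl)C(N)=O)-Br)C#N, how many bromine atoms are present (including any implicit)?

1

The symbol for bromine appears 1 time in the SMILES.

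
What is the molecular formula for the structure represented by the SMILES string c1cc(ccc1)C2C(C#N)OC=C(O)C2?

Heavy atoms from the SMILES: 12 C, 1 N, 2 O.
Implicit hydrogens by atom environment:
  5 × C (aromatic): 1 H each → 5
  3 × C: 1 H each → 3
  2 × C: no H
  1 × C: 2 H
  1 × C (aromatic): no H
  1 × N: no H
  1 × O: 1 H
  1 × O: no H
  Total hydrogens = 11.
Molecular formula: C12H11NO2

C12H11NO2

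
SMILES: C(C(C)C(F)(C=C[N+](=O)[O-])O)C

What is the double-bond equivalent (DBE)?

Molecular formula from the SMILES: C7H12FNO3.
DoU = (2C + 2 + N − H − X)/2 = (2·7 + 2 + 1 − 12 − 1)/2 = 4/2 = 2.
(Structurally: 0 ring(s) + 2 π bond(s) = 2.)

2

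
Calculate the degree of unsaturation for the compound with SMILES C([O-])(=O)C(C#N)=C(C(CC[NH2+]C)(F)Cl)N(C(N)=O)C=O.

6

Molecular formula from the SMILES: C10H12ClFN4O4.
DoU = (2C + 2 + N − H − X)/2 = (2·10 + 2 + 4 − 12 − 2)/2 = 12/2 = 6.
(Structurally: 0 ring(s) + 6 π bond(s) = 6.)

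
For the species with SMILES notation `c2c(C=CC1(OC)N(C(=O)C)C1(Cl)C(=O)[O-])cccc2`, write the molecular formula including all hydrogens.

Heavy atoms from the SMILES: 14 C, 1 Cl, 1 N, 4 O.
Implicit hydrogens by atom environment:
  5 × C (aromatic): 1 H each → 5
  4 × C: no H
  3 × O: no H
  2 × C: 3 H each → 6
  2 × C: 1 H each → 2
  1 × C (aromatic): no H
  1 × Cl: no H
  1 × N: no H
  1 × O (charge -1): no H
  Total hydrogens = 13.
Net charge -1.
Molecular formula: C14H13ClNO4-

C14H13ClNO4-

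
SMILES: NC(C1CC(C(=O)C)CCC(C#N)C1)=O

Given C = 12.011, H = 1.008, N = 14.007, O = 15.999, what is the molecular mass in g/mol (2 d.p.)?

208.26

Molecular formula: C11H16N2O2.
M = 11×12.011 + 16×1.008 + 2×14.007 + 2×15.999 = 208.26 g/mol.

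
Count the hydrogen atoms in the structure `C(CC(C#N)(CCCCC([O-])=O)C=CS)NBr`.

16

Hydrogens are implicit in SMILES; fill each atom to its normal valence:
  6 × C: 2 H each → 12
  3 × C: no H
  2 × C: 1 H each → 2
  1 × Br: no H
  1 × N: 1 H
  1 × N: no H
  1 × O: no H
  1 × O (charge -1): no H
  1 × S: 1 H
  Total hydrogens = 16.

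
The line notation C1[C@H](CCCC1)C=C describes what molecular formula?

C8H14

Heavy atoms from the SMILES: 8 C.
Implicit hydrogens by atom environment:
  6 × C: 2 H each → 12
  2 × C: 1 H each → 2
  Total hydrogens = 14.
Molecular formula: C8H14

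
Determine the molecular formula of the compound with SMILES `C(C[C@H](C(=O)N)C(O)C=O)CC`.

Heavy atoms from the SMILES: 8 C, 1 N, 3 O.
Implicit hydrogens by atom environment:
  3 × C: 2 H each → 6
  3 × C: 1 H each → 3
  2 × O: no H
  1 × C: 3 H
  1 × C: no H
  1 × N: 2 H
  1 × O: 1 H
  Total hydrogens = 15.
Molecular formula: C8H15NO3

C8H15NO3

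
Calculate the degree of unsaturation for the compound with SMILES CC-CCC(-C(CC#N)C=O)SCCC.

3

Molecular formula from the SMILES: C12H21NOS.
DoU = (2C + 2 + N − H − X)/2 = (2·12 + 2 + 1 − 21 − 0)/2 = 6/2 = 3.
(Structurally: 0 ring(s) + 3 π bond(s) = 3.)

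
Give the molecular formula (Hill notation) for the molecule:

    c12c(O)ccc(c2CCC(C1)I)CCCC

Heavy atoms from the SMILES: 14 C, 1 I, 1 O.
Implicit hydrogens by atom environment:
  6 × C: 2 H each → 12
  4 × C (aromatic): no H
  2 × C (aromatic): 1 H each → 2
  1 × C: 3 H
  1 × C: 1 H
  1 × I: no H
  1 × O: 1 H
  Total hydrogens = 19.
Molecular formula: C14H19IO

C14H19IO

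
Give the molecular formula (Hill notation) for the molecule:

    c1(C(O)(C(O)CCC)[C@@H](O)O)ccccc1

Heavy atoms from the SMILES: 12 C, 4 O.
Implicit hydrogens by atom environment:
  5 × C (aromatic): 1 H each → 5
  4 × O: 1 H each → 4
  2 × C: 2 H each → 4
  2 × C: 1 H each → 2
  1 × C: 3 H
  1 × C: no H
  1 × C (aromatic): no H
  Total hydrogens = 18.
Molecular formula: C12H18O4

C12H18O4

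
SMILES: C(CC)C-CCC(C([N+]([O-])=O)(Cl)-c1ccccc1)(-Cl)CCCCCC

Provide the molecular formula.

C20H31Cl2NO2

Heavy atoms from the SMILES: 20 C, 2 Cl, 1 N, 2 O.
Implicit hydrogens by atom environment:
  10 × C: 2 H each → 20
  5 × C (aromatic): 1 H each → 5
  2 × C: 3 H each → 6
  2 × C: no H
  2 × Cl: no H
  1 × C (aromatic): no H
  1 × N (charge +1): no H
  1 × O: no H
  1 × O (charge -1): no H
  Total hydrogens = 31.
Molecular formula: C20H31Cl2NO2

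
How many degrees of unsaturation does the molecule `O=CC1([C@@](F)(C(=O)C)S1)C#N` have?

Molecular formula from the SMILES: C6H4FNO2S.
DoU = (2C + 2 + N − H − X)/2 = (2·6 + 2 + 1 − 4 − 1)/2 = 10/2 = 5.
(Structurally: 1 ring(s) + 4 π bond(s) = 5.)

5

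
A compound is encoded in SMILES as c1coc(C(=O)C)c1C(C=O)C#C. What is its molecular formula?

Heavy atoms from the SMILES: 10 C, 3 O.
Implicit hydrogens by atom environment:
  3 × C: 1 H each → 3
  2 × C (aromatic): 1 H each → 2
  2 × C (aromatic): no H
  2 × C: no H
  2 × O: no H
  1 × C: 3 H
  1 × O (aromatic): no H
  Total hydrogens = 8.
Molecular formula: C10H8O3

C10H8O3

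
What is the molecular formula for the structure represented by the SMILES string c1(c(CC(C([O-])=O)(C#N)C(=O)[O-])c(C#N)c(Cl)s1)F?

Heavy atoms from the SMILES: 10 C, 1 Cl, 1 F, 2 N, 4 O, 1 S.
Implicit hydrogens by atom environment:
  5 × C: no H
  4 × C (aromatic): no H
  2 × N: no H
  2 × O: no H
  2 × O (charge -1): no H
  1 × C: 2 H
  1 × Cl: no H
  1 × F: no H
  1 × S (aromatic): no H
  Total hydrogens = 2.
Net charge -2.
Molecular formula: [C10H2ClFN2O4S]2-

[C10H2ClFN2O4S]2-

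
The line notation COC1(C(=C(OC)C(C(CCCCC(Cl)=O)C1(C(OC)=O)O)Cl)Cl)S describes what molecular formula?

C15H21Cl3O6S

Heavy atoms from the SMILES: 15 C, 3 Cl, 6 O, 1 S.
Implicit hydrogens by atom environment:
  6 × C: no H
  5 × O: no H
  4 × C: 2 H each → 8
  3 × C: 3 H each → 9
  3 × Cl: no H
  2 × C: 1 H each → 2
  1 × O: 1 H
  1 × S: 1 H
  Total hydrogens = 21.
Molecular formula: C15H21Cl3O6S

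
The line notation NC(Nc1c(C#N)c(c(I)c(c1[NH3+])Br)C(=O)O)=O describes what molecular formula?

Heavy atoms from the SMILES: 1 Br, 9 C, 1 I, 4 N, 3 O.
Implicit hydrogens by atom environment:
  6 × C (aromatic): no H
  3 × C: no H
  2 × O: no H
  1 × Br: no H
  1 × I: no H
  1 × N (charge +1): 3 H
  1 × N: 2 H
  1 × N: 1 H
  1 × N: no H
  1 × O: 1 H
  Total hydrogens = 7.
Net charge +1.
Molecular formula: C9H7BrIN4O3+

C9H7BrIN4O3+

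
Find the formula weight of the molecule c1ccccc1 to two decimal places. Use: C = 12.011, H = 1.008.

Molecular formula: C6H6.
M = 6×12.011 + 6×1.008 = 78.11 g/mol.

78.11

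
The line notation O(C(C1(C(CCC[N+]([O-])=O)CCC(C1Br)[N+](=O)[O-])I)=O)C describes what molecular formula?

C11H16BrIN2O6

Heavy atoms from the SMILES: 1 Br, 11 C, 1 I, 2 N, 6 O.
Implicit hydrogens by atom environment:
  5 × C: 2 H each → 10
  4 × O: no H
  3 × C: 1 H each → 3
  2 × C: no H
  2 × N (charge +1): no H
  2 × O (charge -1): no H
  1 × Br: no H
  1 × C: 3 H
  1 × I: no H
  Total hydrogens = 16.
Molecular formula: C11H16BrIN2O6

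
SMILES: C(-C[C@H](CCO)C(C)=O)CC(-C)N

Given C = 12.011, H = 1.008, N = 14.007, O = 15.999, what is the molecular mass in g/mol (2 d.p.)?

187.28

Molecular formula: C10H21NO2.
M = 10×12.011 + 21×1.008 + 1×14.007 + 2×15.999 = 187.28 g/mol.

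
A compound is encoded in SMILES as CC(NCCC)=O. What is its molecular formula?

Heavy atoms from the SMILES: 5 C, 1 N, 1 O.
Implicit hydrogens by atom environment:
  2 × C: 3 H each → 6
  2 × C: 2 H each → 4
  1 × C: no H
  1 × N: 1 H
  1 × O: no H
  Total hydrogens = 11.
Molecular formula: C5H11NO

C5H11NO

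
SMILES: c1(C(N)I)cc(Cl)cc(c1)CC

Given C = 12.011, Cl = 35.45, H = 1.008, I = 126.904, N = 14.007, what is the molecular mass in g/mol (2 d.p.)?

295.55

Molecular formula: C9H11ClIN.
M = 9×12.011 + 1×35.45 + 11×1.008 + 1×126.904 + 1×14.007 = 295.55 g/mol.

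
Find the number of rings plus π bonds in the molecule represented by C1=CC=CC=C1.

4

Molecular formula from the SMILES: C6H6.
DoU = (2C + 2 + N − H − X)/2 = (2·6 + 2 + 0 − 6 − 0)/2 = 8/2 = 4.
(Structurally: 1 ring(s) + 3 π bond(s) = 4.)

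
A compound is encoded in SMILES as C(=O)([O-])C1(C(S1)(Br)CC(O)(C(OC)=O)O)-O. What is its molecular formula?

C7H8BrO7S-

Heavy atoms from the SMILES: 1 Br, 7 C, 7 O, 1 S.
Implicit hydrogens by atom environment:
  5 × C: no H
  3 × O: 1 H each → 3
  3 × O: no H
  1 × Br: no H
  1 × C: 3 H
  1 × C: 2 H
  1 × O (charge -1): no H
  1 × S: no H
  Total hydrogens = 8.
Net charge -1.
Molecular formula: C7H8BrO7S-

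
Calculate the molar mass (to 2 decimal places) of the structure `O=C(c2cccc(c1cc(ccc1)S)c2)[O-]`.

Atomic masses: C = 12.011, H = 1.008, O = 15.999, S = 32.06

229.27

Molecular formula: C13H9O2S-.
M = 13×12.011 + 9×1.008 + 2×15.999 + 1×32.06 = 229.27 g/mol.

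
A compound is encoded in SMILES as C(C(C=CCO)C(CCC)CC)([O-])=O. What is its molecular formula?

C11H19O3-

Heavy atoms from the SMILES: 11 C, 3 O.
Implicit hydrogens by atom environment:
  4 × C: 2 H each → 8
  4 × C: 1 H each → 4
  2 × C: 3 H each → 6
  1 × C: no H
  1 × O: 1 H
  1 × O: no H
  1 × O (charge -1): no H
  Total hydrogens = 19.
Net charge -1.
Molecular formula: C11H19O3-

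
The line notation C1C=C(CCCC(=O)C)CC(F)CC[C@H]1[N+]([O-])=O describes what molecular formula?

Heavy atoms from the SMILES: 13 C, 1 F, 1 N, 3 O.
Implicit hydrogens by atom environment:
  7 × C: 2 H each → 14
  3 × C: 1 H each → 3
  2 × C: no H
  2 × O: no H
  1 × C: 3 H
  1 × F: no H
  1 × N (charge +1): no H
  1 × O (charge -1): no H
  Total hydrogens = 20.
Molecular formula: C13H20FNO3

C13H20FNO3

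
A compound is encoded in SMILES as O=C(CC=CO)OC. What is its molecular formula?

Heavy atoms from the SMILES: 5 C, 3 O.
Implicit hydrogens by atom environment:
  2 × C: 1 H each → 2
  2 × O: no H
  1 × C: 3 H
  1 × C: 2 H
  1 × C: no H
  1 × O: 1 H
  Total hydrogens = 8.
Molecular formula: C5H8O3

C5H8O3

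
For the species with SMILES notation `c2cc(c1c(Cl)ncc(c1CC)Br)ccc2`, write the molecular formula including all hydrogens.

Heavy atoms from the SMILES: 1 Br, 13 C, 1 Cl, 1 N.
Implicit hydrogens by atom environment:
  6 × C (aromatic): 1 H each → 6
  5 × C (aromatic): no H
  1 × Br: no H
  1 × C: 3 H
  1 × C: 2 H
  1 × Cl: no H
  1 × N (aromatic): no H
  Total hydrogens = 11.
Molecular formula: C13H11BrClN

C13H11BrClN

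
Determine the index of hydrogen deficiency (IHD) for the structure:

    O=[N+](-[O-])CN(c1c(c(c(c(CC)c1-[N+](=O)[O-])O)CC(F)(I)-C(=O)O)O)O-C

Molecular formula from the SMILES: C13H15FIN3O9.
DoU = (2C + 2 + N − H − X)/2 = (2·13 + 2 + 3 − 15 − 2)/2 = 14/2 = 7.
(Structurally: 1 ring(s) + 6 π bond(s) = 7.)

7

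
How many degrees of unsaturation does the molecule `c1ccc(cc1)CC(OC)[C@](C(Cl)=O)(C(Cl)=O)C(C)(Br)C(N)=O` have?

7

Molecular formula from the SMILES: C15H16BrCl2NO4.
DoU = (2C + 2 + N − H − X)/2 = (2·15 + 2 + 1 − 16 − 3)/2 = 14/2 = 7.
(Structurally: 1 ring(s) + 6 π bond(s) = 7.)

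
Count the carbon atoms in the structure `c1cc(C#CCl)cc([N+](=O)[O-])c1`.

The symbol for carbon appears 8 times in the SMILES. Lowercase c denotes aromatic carbon and counts toward C.

8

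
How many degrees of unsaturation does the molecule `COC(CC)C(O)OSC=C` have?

Molecular formula from the SMILES: C7H14O3S.
DoU = (2C + 2 + N − H − X)/2 = (2·7 + 2 + 0 − 14 − 0)/2 = 2/2 = 1.
(Structurally: 0 ring(s) + 1 π bond(s) = 1.)

1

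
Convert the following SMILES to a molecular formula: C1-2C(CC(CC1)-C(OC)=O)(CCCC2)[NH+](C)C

Heavy atoms from the SMILES: 14 C, 1 N, 2 O.
Implicit hydrogens by atom environment:
  7 × C: 2 H each → 14
  3 × C: 3 H each → 9
  2 × C: 1 H each → 2
  2 × C: no H
  2 × O: no H
  1 × N (charge +1): 1 H
  Total hydrogens = 26.
Net charge +1.
Molecular formula: C14H26NO2+

C14H26NO2+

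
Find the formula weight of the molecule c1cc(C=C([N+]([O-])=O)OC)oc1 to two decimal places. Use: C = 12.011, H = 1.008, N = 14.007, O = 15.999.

169.14

Molecular formula: C7H7NO4.
M = 7×12.011 + 7×1.008 + 1×14.007 + 4×15.999 = 169.14 g/mol.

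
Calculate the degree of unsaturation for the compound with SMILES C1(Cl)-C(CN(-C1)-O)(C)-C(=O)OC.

2

Molecular formula from the SMILES: C7H12ClNO3.
DoU = (2C + 2 + N − H − X)/2 = (2·7 + 2 + 1 − 12 − 1)/2 = 4/2 = 2.
(Structurally: 1 ring(s) + 1 π bond(s) = 2.)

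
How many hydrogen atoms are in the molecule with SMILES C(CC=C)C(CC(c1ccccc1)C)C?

22

Hydrogens are implicit in SMILES; fill each atom to its normal valence:
  5 × C (aromatic): 1 H each → 5
  4 × C: 2 H each → 8
  3 × C: 1 H each → 3
  2 × C: 3 H each → 6
  1 × C (aromatic): no H
  Total hydrogens = 22.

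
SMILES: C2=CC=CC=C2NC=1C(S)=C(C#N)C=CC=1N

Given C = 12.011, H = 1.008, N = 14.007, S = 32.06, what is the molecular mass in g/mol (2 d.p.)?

241.31

Molecular formula: C13H11N3S.
M = 13×12.011 + 11×1.008 + 3×14.007 + 1×32.06 = 241.31 g/mol.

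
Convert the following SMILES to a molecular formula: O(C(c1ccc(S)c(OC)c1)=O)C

Heavy atoms from the SMILES: 9 C, 3 O, 1 S.
Implicit hydrogens by atom environment:
  3 × C (aromatic): 1 H each → 3
  3 × C (aromatic): no H
  3 × O: no H
  2 × C: 3 H each → 6
  1 × C: no H
  1 × S: 1 H
  Total hydrogens = 10.
Molecular formula: C9H10O3S

C9H10O3S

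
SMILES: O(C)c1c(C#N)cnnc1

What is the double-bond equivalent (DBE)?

6

Molecular formula from the SMILES: C6H5N3O.
DoU = (2C + 2 + N − H − X)/2 = (2·6 + 2 + 3 − 5 − 0)/2 = 12/2 = 6.
(Structurally: 1 ring(s) + 5 π bond(s) = 6.)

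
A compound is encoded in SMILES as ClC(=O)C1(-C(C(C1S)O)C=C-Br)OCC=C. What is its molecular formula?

Heavy atoms from the SMILES: 1 Br, 10 C, 1 Cl, 3 O, 1 S.
Implicit hydrogens by atom environment:
  6 × C: 1 H each → 6
  2 × C: 2 H each → 4
  2 × C: no H
  2 × O: no H
  1 × Br: no H
  1 × Cl: no H
  1 × O: 1 H
  1 × S: 1 H
  Total hydrogens = 12.
Molecular formula: C10H12BrClO3S

C10H12BrClO3S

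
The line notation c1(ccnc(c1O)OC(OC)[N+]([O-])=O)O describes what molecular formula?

Heavy atoms from the SMILES: 7 C, 2 N, 6 O.
Implicit hydrogens by atom environment:
  3 × C (aromatic): no H
  3 × O: no H
  2 × C (aromatic): 1 H each → 2
  2 × O: 1 H each → 2
  1 × C: 3 H
  1 × C: 1 H
  1 × N (aromatic): no H
  1 × N (charge +1): no H
  1 × O (charge -1): no H
  Total hydrogens = 8.
Molecular formula: C7H8N2O6

C7H8N2O6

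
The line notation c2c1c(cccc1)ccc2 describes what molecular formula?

C10H8

Heavy atoms from the SMILES: 10 C.
Implicit hydrogens by atom environment:
  8 × C (aromatic): 1 H each → 8
  2 × C (aromatic): no H
  Total hydrogens = 8.
Molecular formula: C10H8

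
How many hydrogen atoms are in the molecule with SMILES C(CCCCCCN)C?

Hydrogens are implicit in SMILES; fill each atom to its normal valence:
  7 × C: 2 H each → 14
  1 × C: 3 H
  1 × N: 2 H
  Total hydrogens = 19.

19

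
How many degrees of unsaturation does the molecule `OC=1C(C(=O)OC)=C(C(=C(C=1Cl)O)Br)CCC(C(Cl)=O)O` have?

6

Molecular formula from the SMILES: C12H11BrCl2O6.
DoU = (2C + 2 + N − H − X)/2 = (2·12 + 2 + 0 − 11 − 3)/2 = 12/2 = 6.
(Structurally: 1 ring(s) + 5 π bond(s) = 6.)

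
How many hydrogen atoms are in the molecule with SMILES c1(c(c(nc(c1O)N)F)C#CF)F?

Hydrogens are implicit in SMILES; fill each atom to its normal valence:
  5 × C (aromatic): no H
  3 × F: no H
  2 × C: no H
  1 × N: 2 H
  1 × N (aromatic): no H
  1 × O: 1 H
  Total hydrogens = 3.

3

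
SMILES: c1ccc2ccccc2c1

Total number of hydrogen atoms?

8

Hydrogens are implicit in SMILES; fill each atom to its normal valence:
  8 × C (aromatic): 1 H each → 8
  2 × C (aromatic): no H
  Total hydrogens = 8.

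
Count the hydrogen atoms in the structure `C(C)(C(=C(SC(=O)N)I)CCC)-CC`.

Hydrogens are implicit in SMILES; fill each atom to its normal valence:
  3 × C: 3 H each → 9
  3 × C: 2 H each → 6
  3 × C: no H
  1 × C: 1 H
  1 × I: no H
  1 × N: 2 H
  1 × O: no H
  1 × S: no H
  Total hydrogens = 18.

18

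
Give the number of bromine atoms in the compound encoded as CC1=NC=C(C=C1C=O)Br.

The symbol for bromine appears 1 time in the SMILES.

1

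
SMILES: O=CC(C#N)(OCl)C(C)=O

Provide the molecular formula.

C5H4ClNO3

Heavy atoms from the SMILES: 5 C, 1 Cl, 1 N, 3 O.
Implicit hydrogens by atom environment:
  3 × C: no H
  3 × O: no H
  1 × C: 3 H
  1 × C: 1 H
  1 × Cl: no H
  1 × N: no H
  Total hydrogens = 4.
Molecular formula: C5H4ClNO3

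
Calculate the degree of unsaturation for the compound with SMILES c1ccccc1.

4

Molecular formula from the SMILES: C6H6.
DoU = (2C + 2 + N − H − X)/2 = (2·6 + 2 + 0 − 6 − 0)/2 = 8/2 = 4.
(Structurally: 1 ring(s) + 3 π bond(s) = 4.)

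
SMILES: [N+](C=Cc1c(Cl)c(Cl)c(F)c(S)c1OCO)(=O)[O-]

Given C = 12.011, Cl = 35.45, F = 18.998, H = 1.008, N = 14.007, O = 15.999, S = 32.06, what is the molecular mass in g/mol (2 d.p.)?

Molecular formula: C9H6Cl2FNO4S.
M = 9×12.011 + 2×35.45 + 1×18.998 + 6×1.008 + 1×14.007 + 4×15.999 + 1×32.06 = 314.11 g/mol.

314.11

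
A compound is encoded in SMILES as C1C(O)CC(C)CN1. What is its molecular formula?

C6H13NO

Heavy atoms from the SMILES: 6 C, 1 N, 1 O.
Implicit hydrogens by atom environment:
  3 × C: 2 H each → 6
  2 × C: 1 H each → 2
  1 × C: 3 H
  1 × N: 1 H
  1 × O: 1 H
  Total hydrogens = 13.
Molecular formula: C6H13NO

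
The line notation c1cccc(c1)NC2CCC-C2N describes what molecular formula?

Heavy atoms from the SMILES: 11 C, 2 N.
Implicit hydrogens by atom environment:
  5 × C (aromatic): 1 H each → 5
  3 × C: 2 H each → 6
  2 × C: 1 H each → 2
  1 × C (aromatic): no H
  1 × N: 2 H
  1 × N: 1 H
  Total hydrogens = 16.
Molecular formula: C11H16N2

C11H16N2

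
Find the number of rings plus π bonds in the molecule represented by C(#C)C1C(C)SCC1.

3

Molecular formula from the SMILES: C7H10S.
DoU = (2C + 2 + N − H − X)/2 = (2·7 + 2 + 0 − 10 − 0)/2 = 6/2 = 3.
(Structurally: 1 ring(s) + 2 π bond(s) = 3.)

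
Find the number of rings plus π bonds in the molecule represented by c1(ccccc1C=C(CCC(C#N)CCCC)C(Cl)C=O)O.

8

Molecular formula from the SMILES: C18H22ClNO2.
DoU = (2C + 2 + N − H − X)/2 = (2·18 + 2 + 1 − 22 − 1)/2 = 16/2 = 8.
(Structurally: 1 ring(s) + 7 π bond(s) = 8.)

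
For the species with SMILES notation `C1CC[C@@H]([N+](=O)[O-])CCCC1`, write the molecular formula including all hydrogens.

C8H15NO2

Heavy atoms from the SMILES: 8 C, 1 N, 2 O.
Implicit hydrogens by atom environment:
  7 × C: 2 H each → 14
  1 × C: 1 H
  1 × N (charge +1): no H
  1 × O: no H
  1 × O (charge -1): no H
  Total hydrogens = 15.
Molecular formula: C8H15NO2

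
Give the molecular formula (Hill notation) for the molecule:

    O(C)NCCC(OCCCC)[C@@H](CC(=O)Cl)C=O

Heavy atoms from the SMILES: 12 C, 1 Cl, 1 N, 4 O.
Implicit hydrogens by atom environment:
  6 × C: 2 H each → 12
  4 × O: no H
  3 × C: 1 H each → 3
  2 × C: 3 H each → 6
  1 × C: no H
  1 × Cl: no H
  1 × N: 1 H
  Total hydrogens = 22.
Molecular formula: C12H22ClNO4

C12H22ClNO4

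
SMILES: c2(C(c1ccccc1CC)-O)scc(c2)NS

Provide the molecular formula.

Heavy atoms from the SMILES: 13 C, 1 N, 1 O, 2 S.
Implicit hydrogens by atom environment:
  6 × C (aromatic): 1 H each → 6
  4 × C (aromatic): no H
  1 × C: 3 H
  1 × C: 2 H
  1 × C: 1 H
  1 × N: 1 H
  1 × O: 1 H
  1 × S: 1 H
  1 × S (aromatic): no H
  Total hydrogens = 15.
Molecular formula: C13H15NOS2

C13H15NOS2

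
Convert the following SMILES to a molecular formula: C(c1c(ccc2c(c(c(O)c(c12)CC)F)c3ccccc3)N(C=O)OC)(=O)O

Heavy atoms from the SMILES: 21 C, 1 F, 1 N, 5 O.
Implicit hydrogens by atom environment:
  9 × C (aromatic): no H
  7 × C (aromatic): 1 H each → 7
  3 × O: no H
  2 × C: 3 H each → 6
  2 × O: 1 H each → 2
  1 × C: 2 H
  1 × C: 1 H
  1 × C: no H
  1 × F: no H
  1 × N: no H
  Total hydrogens = 18.
Molecular formula: C21H18FNO5

C21H18FNO5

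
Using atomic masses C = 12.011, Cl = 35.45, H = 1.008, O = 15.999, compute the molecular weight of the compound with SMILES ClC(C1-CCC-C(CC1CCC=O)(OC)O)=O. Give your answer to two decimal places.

262.73

Molecular formula: C12H19ClO4.
M = 12×12.011 + 1×35.45 + 19×1.008 + 4×15.999 = 262.73 g/mol.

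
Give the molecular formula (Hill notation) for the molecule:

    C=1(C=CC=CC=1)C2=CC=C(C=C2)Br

C12H9Br

Heavy atoms from the SMILES: 1 Br, 12 C.
Implicit hydrogens by atom environment:
  9 × C (aromatic): 1 H each → 9
  3 × C (aromatic): no H
  1 × Br: no H
  Total hydrogens = 9.
Molecular formula: C12H9Br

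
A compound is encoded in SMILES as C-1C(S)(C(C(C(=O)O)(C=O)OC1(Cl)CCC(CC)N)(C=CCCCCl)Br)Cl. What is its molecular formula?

C17H25BrCl3NO4S

Heavy atoms from the SMILES: 1 Br, 17 C, 3 Cl, 1 N, 4 O, 1 S.
Implicit hydrogens by atom environment:
  7 × C: 2 H each → 14
  5 × C: no H
  4 × C: 1 H each → 4
  3 × Cl: no H
  3 × O: no H
  1 × Br: no H
  1 × C: 3 H
  1 × N: 2 H
  1 × O: 1 H
  1 × S: 1 H
  Total hydrogens = 25.
Molecular formula: C17H25BrCl3NO4S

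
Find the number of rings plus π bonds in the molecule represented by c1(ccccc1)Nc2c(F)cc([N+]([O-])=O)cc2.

Molecular formula from the SMILES: C12H9FN2O2.
DoU = (2C + 2 + N − H − X)/2 = (2·12 + 2 + 2 − 9 − 1)/2 = 18/2 = 9.
(Structurally: 2 ring(s) + 7 π bond(s) = 9.)

9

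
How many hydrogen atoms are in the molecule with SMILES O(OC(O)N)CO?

Hydrogens are implicit in SMILES; fill each atom to its normal valence:
  2 × O: 1 H each → 2
  2 × O: no H
  1 × C: 2 H
  1 × C: 1 H
  1 × N: 2 H
  Total hydrogens = 7.

7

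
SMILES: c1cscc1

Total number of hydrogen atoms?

4

Hydrogens are implicit in SMILES; fill each atom to its normal valence:
  4 × C (aromatic): 1 H each → 4
  1 × S (aromatic): no H
  Total hydrogens = 4.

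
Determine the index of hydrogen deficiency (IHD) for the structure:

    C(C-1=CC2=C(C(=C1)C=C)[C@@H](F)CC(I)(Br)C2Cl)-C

6

Molecular formula from the SMILES: C14H14BrClFI.
DoU = (2C + 2 + N − H − X)/2 = (2·14 + 2 + 0 − 14 − 4)/2 = 12/2 = 6.
(Structurally: 2 ring(s) + 4 π bond(s) = 6.)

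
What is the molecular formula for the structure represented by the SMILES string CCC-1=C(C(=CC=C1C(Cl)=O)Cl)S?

Heavy atoms from the SMILES: 9 C, 2 Cl, 1 O, 1 S.
Implicit hydrogens by atom environment:
  4 × C (aromatic): no H
  2 × C (aromatic): 1 H each → 2
  2 × Cl: no H
  1 × C: 3 H
  1 × C: 2 H
  1 × C: no H
  1 × O: no H
  1 × S: 1 H
  Total hydrogens = 8.
Molecular formula: C9H8Cl2OS

C9H8Cl2OS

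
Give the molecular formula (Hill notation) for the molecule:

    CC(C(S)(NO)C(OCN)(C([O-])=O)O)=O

C6H11N2O6S-

Heavy atoms from the SMILES: 6 C, 2 N, 6 O, 1 S.
Implicit hydrogens by atom environment:
  4 × C: no H
  3 × O: no H
  2 × O: 1 H each → 2
  1 × C: 3 H
  1 × C: 2 H
  1 × N: 2 H
  1 × N: 1 H
  1 × O (charge -1): no H
  1 × S: 1 H
  Total hydrogens = 11.
Net charge -1.
Molecular formula: C6H11N2O6S-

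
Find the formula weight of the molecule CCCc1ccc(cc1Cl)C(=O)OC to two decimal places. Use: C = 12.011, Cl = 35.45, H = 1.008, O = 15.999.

212.67

Molecular formula: C11H13ClO2.
M = 11×12.011 + 1×35.45 + 13×1.008 + 2×15.999 = 212.67 g/mol.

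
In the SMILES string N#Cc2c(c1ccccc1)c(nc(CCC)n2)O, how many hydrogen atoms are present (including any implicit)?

Hydrogens are implicit in SMILES; fill each atom to its normal valence:
  5 × C (aromatic): 1 H each → 5
  5 × C (aromatic): no H
  2 × C: 2 H each → 4
  2 × N (aromatic): no H
  1 × C: 3 H
  1 × C: no H
  1 × N: no H
  1 × O: 1 H
  Total hydrogens = 13.

13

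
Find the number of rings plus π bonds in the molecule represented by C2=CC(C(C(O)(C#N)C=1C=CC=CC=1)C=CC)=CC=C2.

Molecular formula from the SMILES: C18H17NO.
DoU = (2C + 2 + N − H − X)/2 = (2·18 + 2 + 1 − 17 − 0)/2 = 22/2 = 11.
(Structurally: 2 ring(s) + 9 π bond(s) = 11.)

11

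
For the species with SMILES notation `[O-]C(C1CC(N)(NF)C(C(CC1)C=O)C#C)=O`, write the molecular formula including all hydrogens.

C11H14FN2O3-

Heavy atoms from the SMILES: 11 C, 1 F, 2 N, 3 O.
Implicit hydrogens by atom environment:
  5 × C: 1 H each → 5
  3 × C: 2 H each → 6
  3 × C: no H
  2 × O: no H
  1 × F: no H
  1 × N: 2 H
  1 × N: 1 H
  1 × O (charge -1): no H
  Total hydrogens = 14.
Net charge -1.
Molecular formula: C11H14FN2O3-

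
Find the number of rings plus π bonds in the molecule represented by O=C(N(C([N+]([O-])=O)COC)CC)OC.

2

Molecular formula from the SMILES: C7H14N2O5.
DoU = (2C + 2 + N − H − X)/2 = (2·7 + 2 + 2 − 14 − 0)/2 = 4/2 = 2.
(Structurally: 0 ring(s) + 2 π bond(s) = 2.)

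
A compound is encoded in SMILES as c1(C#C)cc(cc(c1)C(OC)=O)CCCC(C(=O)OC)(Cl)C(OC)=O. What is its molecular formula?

Heavy atoms from the SMILES: 18 C, 1 Cl, 6 O.
Implicit hydrogens by atom environment:
  6 × O: no H
  5 × C: no H
  3 × C: 3 H each → 9
  3 × C: 2 H each → 6
  3 × C (aromatic): 1 H each → 3
  3 × C (aromatic): no H
  1 × C: 1 H
  1 × Cl: no H
  Total hydrogens = 19.
Molecular formula: C18H19ClO6

C18H19ClO6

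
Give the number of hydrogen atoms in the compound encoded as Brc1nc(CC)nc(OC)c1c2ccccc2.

13

Hydrogens are implicit in SMILES; fill each atom to its normal valence:
  5 × C (aromatic): 1 H each → 5
  5 × C (aromatic): no H
  2 × C: 3 H each → 6
  2 × N (aromatic): no H
  1 × Br: no H
  1 × C: 2 H
  1 × O: no H
  Total hydrogens = 13.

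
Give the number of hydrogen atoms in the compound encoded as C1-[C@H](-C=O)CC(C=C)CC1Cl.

13

Hydrogens are implicit in SMILES; fill each atom to its normal valence:
  5 × C: 1 H each → 5
  4 × C: 2 H each → 8
  1 × Cl: no H
  1 × O: no H
  Total hydrogens = 13.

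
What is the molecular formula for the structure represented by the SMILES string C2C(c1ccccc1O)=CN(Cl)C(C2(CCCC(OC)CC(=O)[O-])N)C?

Heavy atoms from the SMILES: 19 C, 1 Cl, 2 N, 4 O.
Implicit hydrogens by atom environment:
  5 × C: 2 H each → 10
  4 × C (aromatic): 1 H each → 4
  3 × C: 1 H each → 3
  3 × C: no H
  2 × C: 3 H each → 6
  2 × C (aromatic): no H
  2 × O: no H
  1 × Cl: no H
  1 × N: 2 H
  1 × N: no H
  1 × O: 1 H
  1 × O (charge -1): no H
  Total hydrogens = 26.
Net charge -1.
Molecular formula: C19H26ClN2O4-

C19H26ClN2O4-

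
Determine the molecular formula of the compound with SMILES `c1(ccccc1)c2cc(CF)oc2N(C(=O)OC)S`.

Heavy atoms from the SMILES: 13 C, 1 F, 1 N, 3 O, 1 S.
Implicit hydrogens by atom environment:
  6 × C (aromatic): 1 H each → 6
  4 × C (aromatic): no H
  2 × O: no H
  1 × C: 3 H
  1 × C: 2 H
  1 × C: no H
  1 × F: no H
  1 × N: no H
  1 × O (aromatic): no H
  1 × S: 1 H
  Total hydrogens = 12.
Molecular formula: C13H12FNO3S

C13H12FNO3S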